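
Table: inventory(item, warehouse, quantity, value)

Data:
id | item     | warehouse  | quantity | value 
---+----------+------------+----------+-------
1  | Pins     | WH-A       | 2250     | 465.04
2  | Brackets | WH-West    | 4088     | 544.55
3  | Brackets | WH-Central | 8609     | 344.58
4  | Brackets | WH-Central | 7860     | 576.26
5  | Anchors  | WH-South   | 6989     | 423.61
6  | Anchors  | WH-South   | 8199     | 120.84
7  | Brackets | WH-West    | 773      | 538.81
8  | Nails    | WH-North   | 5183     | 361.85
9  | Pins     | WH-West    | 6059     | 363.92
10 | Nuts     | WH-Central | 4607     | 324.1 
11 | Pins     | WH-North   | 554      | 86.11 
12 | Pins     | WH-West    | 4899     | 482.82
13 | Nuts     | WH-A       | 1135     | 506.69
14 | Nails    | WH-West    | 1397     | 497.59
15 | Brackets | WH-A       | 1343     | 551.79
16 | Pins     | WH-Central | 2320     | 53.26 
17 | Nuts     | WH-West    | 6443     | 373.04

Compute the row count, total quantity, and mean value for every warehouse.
SELECT warehouse,
       COUNT(*) as cnt,
       SUM(quantity) as total_quantity,
       AVG(value) as avg_value
FROM inventory
GROUP BY warehouse

Result:
  WH-A: 3 records, 4728 total quantity, 507.84 avg value
  WH-Central: 4 records, 23396 total quantity, 324.55 avg value
  WH-North: 2 records, 5737 total quantity, 223.98 avg value
  WH-South: 2 records, 15188 total quantity, 272.23 avg value
  WH-West: 6 records, 23659 total quantity, 466.79 avg value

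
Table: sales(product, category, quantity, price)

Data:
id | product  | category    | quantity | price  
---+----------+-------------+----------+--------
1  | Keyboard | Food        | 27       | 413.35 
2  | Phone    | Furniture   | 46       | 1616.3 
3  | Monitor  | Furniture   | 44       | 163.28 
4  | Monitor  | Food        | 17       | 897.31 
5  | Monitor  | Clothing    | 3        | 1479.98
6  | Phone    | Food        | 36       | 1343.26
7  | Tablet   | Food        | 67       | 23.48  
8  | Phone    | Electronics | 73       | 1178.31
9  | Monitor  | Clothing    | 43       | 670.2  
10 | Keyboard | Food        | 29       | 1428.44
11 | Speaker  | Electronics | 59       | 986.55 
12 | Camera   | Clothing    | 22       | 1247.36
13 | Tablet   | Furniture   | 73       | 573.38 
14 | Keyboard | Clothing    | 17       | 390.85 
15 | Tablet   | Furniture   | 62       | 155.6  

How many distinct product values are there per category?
SELECT category, COUNT(DISTINCT product)
FROM sales
GROUP BY category

Result:
  Clothing: 3 distinct
  Electronics: 2 distinct
  Food: 4 distinct
  Furniture: 3 distinct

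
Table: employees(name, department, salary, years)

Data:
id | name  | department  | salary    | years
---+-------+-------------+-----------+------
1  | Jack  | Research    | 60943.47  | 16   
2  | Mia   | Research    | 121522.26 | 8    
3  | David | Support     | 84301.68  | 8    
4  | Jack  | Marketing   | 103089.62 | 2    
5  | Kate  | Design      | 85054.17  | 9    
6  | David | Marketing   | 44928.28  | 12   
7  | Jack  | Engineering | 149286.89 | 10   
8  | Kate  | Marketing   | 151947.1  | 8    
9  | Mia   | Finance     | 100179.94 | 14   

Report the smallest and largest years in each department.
SELECT department, MIN(years), MAX(years)
FROM employees
GROUP BY department

Result:
  Design: min=9, max=9
  Engineering: min=10, max=10
  Finance: min=14, max=14
  Marketing: min=2, max=12
  Research: min=8, max=16
  Support: min=8, max=8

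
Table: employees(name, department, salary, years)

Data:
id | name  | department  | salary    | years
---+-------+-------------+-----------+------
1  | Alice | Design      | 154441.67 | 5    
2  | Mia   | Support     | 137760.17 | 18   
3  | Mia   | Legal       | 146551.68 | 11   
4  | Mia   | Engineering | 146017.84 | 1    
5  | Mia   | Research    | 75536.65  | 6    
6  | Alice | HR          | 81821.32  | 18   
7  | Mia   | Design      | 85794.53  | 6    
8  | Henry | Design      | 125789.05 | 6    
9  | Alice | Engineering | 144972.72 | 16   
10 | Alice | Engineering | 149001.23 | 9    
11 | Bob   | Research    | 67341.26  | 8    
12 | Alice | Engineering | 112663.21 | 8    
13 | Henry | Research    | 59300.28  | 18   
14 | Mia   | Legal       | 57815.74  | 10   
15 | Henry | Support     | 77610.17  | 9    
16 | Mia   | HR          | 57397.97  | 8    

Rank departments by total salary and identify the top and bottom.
SELECT department, SUM(salary)
FROM employees
GROUP BY department
ORDER BY SUM(salary)

All groups:
  HR: 139219.29
  Research: 202178.19
  Legal: 204367.42
  Support: 215370.34
  Design: 366025.25
  Engineering: 552655.00

Highest: Engineering (552655.00)
Lowest: HR (139219.29)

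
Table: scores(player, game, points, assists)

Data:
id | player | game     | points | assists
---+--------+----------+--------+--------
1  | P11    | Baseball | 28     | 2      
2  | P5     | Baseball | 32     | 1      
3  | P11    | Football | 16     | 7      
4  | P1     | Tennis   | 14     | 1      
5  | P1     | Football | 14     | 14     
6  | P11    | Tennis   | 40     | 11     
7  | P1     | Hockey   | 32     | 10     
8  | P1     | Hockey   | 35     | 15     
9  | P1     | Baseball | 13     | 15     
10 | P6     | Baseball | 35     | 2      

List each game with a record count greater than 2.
SELECT game, COUNT(*) as cnt
FROM scores
GROUP BY game
HAVING COUNT(*) > 2

Result:
  Baseball: 4

Note: HAVING filters groups after aggregation, WHERE filters rows before.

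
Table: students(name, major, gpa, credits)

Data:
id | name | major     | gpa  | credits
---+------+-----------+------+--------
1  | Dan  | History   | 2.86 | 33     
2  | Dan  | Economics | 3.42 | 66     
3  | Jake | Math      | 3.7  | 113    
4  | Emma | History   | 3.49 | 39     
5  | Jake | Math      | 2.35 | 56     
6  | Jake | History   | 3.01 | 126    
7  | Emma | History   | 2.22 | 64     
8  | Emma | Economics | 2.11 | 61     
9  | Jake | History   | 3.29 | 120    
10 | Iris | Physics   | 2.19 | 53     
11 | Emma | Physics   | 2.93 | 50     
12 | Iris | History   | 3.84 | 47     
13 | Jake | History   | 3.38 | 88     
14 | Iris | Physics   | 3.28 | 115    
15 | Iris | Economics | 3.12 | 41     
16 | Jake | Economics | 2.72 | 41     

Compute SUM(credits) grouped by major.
SELECT major, SUM(credits) as result
FROM students
GROUP BY major

Result:
  Economics: 209
  History: 517
  Math: 169
  Physics: 218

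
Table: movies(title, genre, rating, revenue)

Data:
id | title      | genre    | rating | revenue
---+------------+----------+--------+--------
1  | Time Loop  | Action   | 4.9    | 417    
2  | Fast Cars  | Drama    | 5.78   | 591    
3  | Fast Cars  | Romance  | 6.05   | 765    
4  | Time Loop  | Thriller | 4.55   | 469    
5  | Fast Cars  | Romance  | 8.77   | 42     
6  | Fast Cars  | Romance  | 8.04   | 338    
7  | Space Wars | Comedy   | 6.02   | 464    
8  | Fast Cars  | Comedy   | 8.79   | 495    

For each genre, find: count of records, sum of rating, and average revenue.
SELECT genre,
       COUNT(*) as cnt,
       SUM(rating) as total_rating,
       AVG(revenue) as avg_revenue
FROM movies
GROUP BY genre

Result:
  Action: 1 records, 4.90 total rating, 417.00 avg revenue
  Comedy: 2 records, 14.81 total rating, 479.50 avg revenue
  Drama: 1 records, 5.78 total rating, 591.00 avg revenue
  Romance: 3 records, 22.86 total rating, 381.67 avg revenue
  Thriller: 1 records, 4.55 total rating, 469.00 avg revenue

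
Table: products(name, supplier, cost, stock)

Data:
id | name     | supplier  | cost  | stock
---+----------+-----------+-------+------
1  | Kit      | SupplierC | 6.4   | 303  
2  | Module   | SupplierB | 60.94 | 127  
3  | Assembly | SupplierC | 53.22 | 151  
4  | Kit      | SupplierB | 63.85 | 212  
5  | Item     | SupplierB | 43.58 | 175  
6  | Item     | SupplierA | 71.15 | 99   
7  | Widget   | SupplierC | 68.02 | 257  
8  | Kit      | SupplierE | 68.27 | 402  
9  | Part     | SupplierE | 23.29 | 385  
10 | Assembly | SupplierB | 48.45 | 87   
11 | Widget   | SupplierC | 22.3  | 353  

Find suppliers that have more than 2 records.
SELECT supplier, COUNT(*) as cnt
FROM products
GROUP BY supplier
HAVING COUNT(*) > 2

Result:
  SupplierB: 4
  SupplierC: 4

Note: HAVING filters groups after aggregation, WHERE filters rows before.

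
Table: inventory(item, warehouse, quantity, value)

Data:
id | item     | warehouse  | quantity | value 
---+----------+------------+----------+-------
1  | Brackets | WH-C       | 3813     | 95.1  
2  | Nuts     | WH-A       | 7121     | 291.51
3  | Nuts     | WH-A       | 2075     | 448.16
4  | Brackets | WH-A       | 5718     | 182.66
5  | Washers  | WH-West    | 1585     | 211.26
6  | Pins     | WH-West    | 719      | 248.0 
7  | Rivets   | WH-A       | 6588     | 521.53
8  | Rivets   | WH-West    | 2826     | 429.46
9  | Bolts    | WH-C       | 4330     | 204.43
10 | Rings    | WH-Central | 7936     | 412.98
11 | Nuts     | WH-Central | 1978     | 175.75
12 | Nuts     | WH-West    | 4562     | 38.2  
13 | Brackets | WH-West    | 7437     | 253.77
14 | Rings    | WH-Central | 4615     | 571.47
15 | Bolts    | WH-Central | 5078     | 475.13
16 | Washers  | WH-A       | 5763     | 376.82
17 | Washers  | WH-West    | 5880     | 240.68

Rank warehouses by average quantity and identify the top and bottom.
SELECT warehouse, AVG(quantity)
FROM inventory
GROUP BY warehouse
ORDER BY AVG(quantity)

All groups:
  WH-West: 3834.83
  WH-C: 4071.50
  WH-Central: 4901.75
  WH-A: 5453.00

Highest: WH-A (5453.00)
Lowest: WH-West (3834.83)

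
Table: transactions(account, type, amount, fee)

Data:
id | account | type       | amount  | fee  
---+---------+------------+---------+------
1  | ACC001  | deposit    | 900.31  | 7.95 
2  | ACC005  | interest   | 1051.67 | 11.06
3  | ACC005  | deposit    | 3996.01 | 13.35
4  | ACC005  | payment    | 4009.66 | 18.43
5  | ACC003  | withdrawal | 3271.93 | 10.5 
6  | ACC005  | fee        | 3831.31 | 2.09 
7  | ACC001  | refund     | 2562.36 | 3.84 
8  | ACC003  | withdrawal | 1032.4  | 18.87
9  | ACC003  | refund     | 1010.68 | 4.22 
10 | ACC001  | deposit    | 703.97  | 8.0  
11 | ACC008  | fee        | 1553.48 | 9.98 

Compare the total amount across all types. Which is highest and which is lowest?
SELECT type, SUM(amount)
FROM transactions
GROUP BY type
ORDER BY SUM(amount)

All groups:
  interest: 1051.67
  refund: 3573.04
  payment: 4009.66
  withdrawal: 4304.33
  fee: 5384.79
  deposit: 5600.29

Highest: deposit (5600.29)
Lowest: interest (1051.67)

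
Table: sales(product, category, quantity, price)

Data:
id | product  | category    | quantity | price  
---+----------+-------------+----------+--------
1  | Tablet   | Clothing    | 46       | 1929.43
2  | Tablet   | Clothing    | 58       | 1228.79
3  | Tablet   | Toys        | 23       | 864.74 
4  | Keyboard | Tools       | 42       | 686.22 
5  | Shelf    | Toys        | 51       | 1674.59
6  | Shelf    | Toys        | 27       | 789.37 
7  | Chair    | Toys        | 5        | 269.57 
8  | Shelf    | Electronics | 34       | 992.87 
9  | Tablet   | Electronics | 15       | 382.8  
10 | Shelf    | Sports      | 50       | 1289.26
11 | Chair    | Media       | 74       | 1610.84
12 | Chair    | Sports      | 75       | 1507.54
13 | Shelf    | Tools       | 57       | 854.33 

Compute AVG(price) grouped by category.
SELECT category, AVG(price) as result
FROM sales
GROUP BY category

Result:
  Clothing: 1579.11
  Electronics: 687.84
  Media: 1610.84
  Sports: 1398.40
  Tools: 770.28
  Toys: 899.57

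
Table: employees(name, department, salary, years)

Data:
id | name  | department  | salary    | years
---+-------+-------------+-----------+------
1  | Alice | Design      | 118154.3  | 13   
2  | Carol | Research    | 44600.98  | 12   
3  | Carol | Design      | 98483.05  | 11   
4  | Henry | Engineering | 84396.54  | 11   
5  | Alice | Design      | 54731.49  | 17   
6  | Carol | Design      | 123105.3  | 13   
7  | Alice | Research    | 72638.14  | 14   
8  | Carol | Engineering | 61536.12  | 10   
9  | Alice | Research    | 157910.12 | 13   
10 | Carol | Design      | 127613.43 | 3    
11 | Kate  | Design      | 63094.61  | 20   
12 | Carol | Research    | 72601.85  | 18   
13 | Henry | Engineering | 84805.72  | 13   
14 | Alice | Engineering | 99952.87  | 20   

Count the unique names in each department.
SELECT department, COUNT(DISTINCT name)
FROM employees
GROUP BY department

Result:
  Design: 3 distinct
  Engineering: 3 distinct
  Research: 2 distinct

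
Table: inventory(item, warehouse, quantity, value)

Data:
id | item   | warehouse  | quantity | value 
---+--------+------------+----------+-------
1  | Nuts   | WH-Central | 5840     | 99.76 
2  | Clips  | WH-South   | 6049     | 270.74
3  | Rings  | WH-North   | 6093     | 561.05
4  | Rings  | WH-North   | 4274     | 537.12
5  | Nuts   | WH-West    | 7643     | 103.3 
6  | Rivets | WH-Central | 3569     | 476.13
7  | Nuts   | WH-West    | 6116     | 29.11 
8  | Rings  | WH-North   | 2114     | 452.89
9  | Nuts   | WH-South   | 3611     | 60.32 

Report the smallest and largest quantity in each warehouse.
SELECT warehouse, MIN(quantity), MAX(quantity)
FROM inventory
GROUP BY warehouse

Result:
  WH-Central: min=3569, max=5840
  WH-North: min=2114, max=6093
  WH-South: min=3611, max=6049
  WH-West: min=6116, max=7643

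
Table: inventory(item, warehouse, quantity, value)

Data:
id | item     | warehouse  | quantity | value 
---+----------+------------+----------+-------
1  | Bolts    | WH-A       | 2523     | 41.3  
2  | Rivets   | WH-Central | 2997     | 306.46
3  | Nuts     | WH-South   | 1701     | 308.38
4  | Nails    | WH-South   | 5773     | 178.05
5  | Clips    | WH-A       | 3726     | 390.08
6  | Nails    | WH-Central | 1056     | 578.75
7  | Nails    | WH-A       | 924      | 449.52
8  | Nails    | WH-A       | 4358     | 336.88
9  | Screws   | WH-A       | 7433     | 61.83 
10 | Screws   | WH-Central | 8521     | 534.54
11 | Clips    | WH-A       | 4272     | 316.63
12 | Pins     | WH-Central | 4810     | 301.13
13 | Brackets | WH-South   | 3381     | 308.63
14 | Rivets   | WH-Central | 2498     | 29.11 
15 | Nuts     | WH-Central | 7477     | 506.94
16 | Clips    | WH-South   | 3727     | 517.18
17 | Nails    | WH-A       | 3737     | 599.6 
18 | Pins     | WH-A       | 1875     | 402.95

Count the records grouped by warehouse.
SELECT warehouse, COUNT(*) as count
FROM inventory
GROUP BY warehouse

Result:
  WH-A: 8
  WH-Central: 6
  WH-South: 4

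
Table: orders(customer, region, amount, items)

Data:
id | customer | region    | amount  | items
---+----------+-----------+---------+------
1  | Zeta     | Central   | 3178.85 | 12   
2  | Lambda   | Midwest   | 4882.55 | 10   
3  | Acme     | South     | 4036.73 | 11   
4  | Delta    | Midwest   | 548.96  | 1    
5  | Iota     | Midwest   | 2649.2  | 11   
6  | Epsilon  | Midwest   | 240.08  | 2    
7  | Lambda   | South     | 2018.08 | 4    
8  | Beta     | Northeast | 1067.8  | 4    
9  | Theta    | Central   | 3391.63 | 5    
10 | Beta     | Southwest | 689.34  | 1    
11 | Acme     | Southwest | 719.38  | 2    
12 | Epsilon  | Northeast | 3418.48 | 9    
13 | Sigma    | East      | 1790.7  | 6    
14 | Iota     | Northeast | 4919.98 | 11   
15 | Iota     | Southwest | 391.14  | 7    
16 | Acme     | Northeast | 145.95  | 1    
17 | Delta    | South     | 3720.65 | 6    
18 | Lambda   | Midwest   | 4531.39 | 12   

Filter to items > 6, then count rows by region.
SELECT region, COUNT(*)
FROM orders
WHERE items > 6
GROUP BY region

Note: WHERE filters rows before grouping.

Result:
  Central: 1
  Midwest: 3
  Northeast: 2
  South: 1
  Southwest: 1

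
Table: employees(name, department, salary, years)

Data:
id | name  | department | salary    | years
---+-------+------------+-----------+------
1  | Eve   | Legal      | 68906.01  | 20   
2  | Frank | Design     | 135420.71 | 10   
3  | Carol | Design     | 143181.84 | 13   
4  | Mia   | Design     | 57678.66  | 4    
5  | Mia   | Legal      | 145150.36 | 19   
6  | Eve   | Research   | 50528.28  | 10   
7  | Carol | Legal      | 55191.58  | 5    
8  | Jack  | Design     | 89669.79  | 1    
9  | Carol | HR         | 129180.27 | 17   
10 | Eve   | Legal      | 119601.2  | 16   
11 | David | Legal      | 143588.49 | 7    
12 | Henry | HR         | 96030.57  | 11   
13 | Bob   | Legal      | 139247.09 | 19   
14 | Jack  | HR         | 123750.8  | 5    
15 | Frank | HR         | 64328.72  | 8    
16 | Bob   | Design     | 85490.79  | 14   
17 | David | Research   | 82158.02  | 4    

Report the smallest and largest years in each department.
SELECT department, MIN(years), MAX(years)
FROM employees
GROUP BY department

Result:
  Design: min=1, max=14
  HR: min=5, max=17
  Legal: min=5, max=20
  Research: min=4, max=10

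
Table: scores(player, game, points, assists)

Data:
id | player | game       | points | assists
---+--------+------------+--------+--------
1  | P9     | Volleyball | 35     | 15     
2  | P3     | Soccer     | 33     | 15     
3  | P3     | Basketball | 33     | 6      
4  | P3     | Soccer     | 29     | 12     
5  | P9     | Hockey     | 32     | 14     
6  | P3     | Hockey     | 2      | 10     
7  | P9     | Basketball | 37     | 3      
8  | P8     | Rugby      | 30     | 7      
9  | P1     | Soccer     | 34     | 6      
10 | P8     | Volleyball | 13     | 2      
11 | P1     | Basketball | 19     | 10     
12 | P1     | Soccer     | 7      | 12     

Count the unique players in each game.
SELECT game, COUNT(DISTINCT player)
FROM scores
GROUP BY game

Result:
  Basketball: 3 distinct
  Hockey: 2 distinct
  Rugby: 1 distinct
  Soccer: 2 distinct
  Volleyball: 2 distinct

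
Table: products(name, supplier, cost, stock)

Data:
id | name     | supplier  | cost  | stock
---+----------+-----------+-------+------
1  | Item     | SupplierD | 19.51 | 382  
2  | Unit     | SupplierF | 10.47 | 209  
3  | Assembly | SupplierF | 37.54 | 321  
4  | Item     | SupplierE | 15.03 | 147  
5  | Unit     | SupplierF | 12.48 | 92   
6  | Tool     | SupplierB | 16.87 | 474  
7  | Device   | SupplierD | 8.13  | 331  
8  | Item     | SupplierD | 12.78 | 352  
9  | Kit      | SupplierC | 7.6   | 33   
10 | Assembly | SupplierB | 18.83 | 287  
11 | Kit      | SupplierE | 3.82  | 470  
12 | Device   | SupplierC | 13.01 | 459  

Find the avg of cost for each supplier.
SELECT supplier, AVG(cost) as result
FROM products
GROUP BY supplier

Result:
  SupplierB: 17.85
  SupplierC: 10.31
  SupplierD: 13.47
  SupplierE: 9.43
  SupplierF: 20.16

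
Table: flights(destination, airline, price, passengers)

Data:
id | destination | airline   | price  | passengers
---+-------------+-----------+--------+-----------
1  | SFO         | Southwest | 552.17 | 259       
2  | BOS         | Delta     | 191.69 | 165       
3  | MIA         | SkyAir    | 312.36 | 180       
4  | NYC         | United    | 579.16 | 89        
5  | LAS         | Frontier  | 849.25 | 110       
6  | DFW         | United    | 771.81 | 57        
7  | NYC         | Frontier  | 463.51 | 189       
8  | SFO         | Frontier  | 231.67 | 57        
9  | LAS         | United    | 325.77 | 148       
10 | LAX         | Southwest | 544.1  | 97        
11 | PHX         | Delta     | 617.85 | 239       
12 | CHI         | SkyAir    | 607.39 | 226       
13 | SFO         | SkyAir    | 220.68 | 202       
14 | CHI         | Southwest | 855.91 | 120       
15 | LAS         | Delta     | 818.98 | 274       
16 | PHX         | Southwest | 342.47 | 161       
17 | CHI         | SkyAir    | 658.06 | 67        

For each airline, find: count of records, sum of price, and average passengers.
SELECT airline,
       COUNT(*) as cnt,
       SUM(price) as total_price,
       AVG(passengers) as avg_passengers
FROM flights
GROUP BY airline

Result:
  Delta: 3 records, 1628.52 total price, 226.00 avg passengers
  Frontier: 3 records, 1544.43 total price, 118.67 avg passengers
  SkyAir: 4 records, 1798.49 total price, 168.75 avg passengers
  Southwest: 4 records, 2294.65 total price, 159.25 avg passengers
  United: 3 records, 1676.74 total price, 98.00 avg passengers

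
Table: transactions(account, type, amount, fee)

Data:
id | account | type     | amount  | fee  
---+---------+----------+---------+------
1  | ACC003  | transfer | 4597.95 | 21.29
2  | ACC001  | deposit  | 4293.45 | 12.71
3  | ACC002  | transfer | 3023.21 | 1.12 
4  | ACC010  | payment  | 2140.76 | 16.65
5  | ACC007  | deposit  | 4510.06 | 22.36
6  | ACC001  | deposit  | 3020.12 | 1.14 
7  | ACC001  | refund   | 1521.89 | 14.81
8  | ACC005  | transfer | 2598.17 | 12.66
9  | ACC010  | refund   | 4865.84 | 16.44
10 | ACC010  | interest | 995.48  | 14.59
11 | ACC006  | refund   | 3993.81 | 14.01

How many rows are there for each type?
SELECT type, COUNT(*) as count
FROM transactions
GROUP BY type

Result:
  deposit: 3
  interest: 1
  payment: 1
  refund: 3
  transfer: 3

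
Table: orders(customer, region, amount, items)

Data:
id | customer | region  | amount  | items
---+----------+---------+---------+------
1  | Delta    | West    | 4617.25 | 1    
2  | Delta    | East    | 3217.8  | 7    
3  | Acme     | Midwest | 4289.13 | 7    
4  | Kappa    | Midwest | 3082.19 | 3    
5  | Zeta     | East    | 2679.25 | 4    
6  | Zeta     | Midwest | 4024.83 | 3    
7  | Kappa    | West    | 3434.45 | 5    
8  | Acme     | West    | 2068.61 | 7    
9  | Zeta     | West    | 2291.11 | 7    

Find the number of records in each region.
SELECT region, COUNT(*) as count
FROM orders
GROUP BY region

Result:
  East: 2
  Midwest: 3
  West: 4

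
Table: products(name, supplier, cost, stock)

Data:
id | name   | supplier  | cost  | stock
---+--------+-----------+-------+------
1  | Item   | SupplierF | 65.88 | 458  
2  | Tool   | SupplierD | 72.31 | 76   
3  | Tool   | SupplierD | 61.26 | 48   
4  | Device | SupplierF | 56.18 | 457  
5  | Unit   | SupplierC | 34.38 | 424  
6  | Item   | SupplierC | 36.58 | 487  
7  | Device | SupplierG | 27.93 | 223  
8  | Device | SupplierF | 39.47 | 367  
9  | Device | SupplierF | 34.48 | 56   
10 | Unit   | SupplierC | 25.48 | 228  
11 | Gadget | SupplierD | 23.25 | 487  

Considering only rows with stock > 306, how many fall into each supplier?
SELECT supplier, COUNT(*)
FROM products
WHERE stock > 306
GROUP BY supplier

Note: WHERE filters rows before grouping.

Result:
  SupplierC: 2
  SupplierD: 1
  SupplierF: 3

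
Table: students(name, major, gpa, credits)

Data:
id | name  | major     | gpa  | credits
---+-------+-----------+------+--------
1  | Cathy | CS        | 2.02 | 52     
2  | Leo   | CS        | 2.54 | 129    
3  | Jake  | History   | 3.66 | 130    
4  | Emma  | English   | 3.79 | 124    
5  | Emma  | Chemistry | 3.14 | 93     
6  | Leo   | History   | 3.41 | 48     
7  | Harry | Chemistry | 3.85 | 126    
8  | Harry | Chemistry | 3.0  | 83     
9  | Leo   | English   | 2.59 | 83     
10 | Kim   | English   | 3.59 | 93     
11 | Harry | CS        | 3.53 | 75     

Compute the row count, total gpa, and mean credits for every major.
SELECT major,
       COUNT(*) as cnt,
       SUM(gpa) as total_gpa,
       AVG(credits) as avg_credits
FROM students
GROUP BY major

Result:
  CS: 3 records, 8.09 total gpa, 85.33 avg credits
  Chemistry: 3 records, 9.99 total gpa, 100.67 avg credits
  English: 3 records, 9.97 total gpa, 100.00 avg credits
  History: 2 records, 7.07 total gpa, 89.00 avg credits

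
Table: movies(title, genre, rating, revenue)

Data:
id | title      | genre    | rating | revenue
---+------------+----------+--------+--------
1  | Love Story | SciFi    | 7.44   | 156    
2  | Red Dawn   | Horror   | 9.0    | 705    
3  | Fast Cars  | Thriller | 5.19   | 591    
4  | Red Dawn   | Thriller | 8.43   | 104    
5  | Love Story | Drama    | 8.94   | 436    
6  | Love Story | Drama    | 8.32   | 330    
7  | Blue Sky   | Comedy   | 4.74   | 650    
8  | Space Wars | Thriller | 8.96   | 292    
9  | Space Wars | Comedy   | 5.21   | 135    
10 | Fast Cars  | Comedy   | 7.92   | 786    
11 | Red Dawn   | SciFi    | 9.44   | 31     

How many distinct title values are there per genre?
SELECT genre, COUNT(DISTINCT title)
FROM movies
GROUP BY genre

Result:
  Comedy: 3 distinct
  Drama: 1 distinct
  Horror: 1 distinct
  SciFi: 2 distinct
  Thriller: 3 distinct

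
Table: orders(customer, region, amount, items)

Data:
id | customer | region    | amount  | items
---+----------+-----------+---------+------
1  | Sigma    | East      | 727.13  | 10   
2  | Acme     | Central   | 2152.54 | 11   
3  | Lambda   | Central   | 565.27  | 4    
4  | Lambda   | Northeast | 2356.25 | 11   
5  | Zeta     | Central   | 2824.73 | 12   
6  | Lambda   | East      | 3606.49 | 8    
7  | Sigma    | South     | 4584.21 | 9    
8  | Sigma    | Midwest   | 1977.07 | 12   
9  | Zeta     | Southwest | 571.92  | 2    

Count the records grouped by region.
SELECT region, COUNT(*) as count
FROM orders
GROUP BY region

Result:
  Central: 3
  East: 2
  Midwest: 1
  Northeast: 1
  South: 1
  Southwest: 1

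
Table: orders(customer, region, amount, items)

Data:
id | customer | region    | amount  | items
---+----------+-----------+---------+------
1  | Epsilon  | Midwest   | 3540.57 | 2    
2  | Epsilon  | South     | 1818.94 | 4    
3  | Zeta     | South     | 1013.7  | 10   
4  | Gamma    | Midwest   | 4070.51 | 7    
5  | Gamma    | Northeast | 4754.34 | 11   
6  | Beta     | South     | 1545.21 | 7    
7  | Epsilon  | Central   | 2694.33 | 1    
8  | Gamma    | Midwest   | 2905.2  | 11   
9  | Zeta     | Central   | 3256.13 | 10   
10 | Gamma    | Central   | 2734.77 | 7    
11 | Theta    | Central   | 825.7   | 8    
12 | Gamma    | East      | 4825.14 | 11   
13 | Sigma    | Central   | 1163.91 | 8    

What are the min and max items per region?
SELECT region, MIN(items), MAX(items)
FROM orders
GROUP BY region

Result:
  Central: min=1, max=10
  East: min=11, max=11
  Midwest: min=2, max=11
  Northeast: min=11, max=11
  South: min=4, max=10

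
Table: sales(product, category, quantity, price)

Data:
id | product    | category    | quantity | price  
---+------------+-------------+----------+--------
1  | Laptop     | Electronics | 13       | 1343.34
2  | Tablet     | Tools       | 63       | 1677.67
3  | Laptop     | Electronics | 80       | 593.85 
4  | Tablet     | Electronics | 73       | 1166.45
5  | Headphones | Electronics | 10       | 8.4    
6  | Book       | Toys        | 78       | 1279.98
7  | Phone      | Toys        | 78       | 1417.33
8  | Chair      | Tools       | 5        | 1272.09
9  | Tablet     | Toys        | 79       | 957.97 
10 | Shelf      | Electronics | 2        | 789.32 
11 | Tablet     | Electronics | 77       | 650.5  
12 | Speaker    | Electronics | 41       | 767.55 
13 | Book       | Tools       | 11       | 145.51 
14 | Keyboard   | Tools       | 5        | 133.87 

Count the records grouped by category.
SELECT category, COUNT(*) as count
FROM sales
GROUP BY category

Result:
  Electronics: 7
  Tools: 4
  Toys: 3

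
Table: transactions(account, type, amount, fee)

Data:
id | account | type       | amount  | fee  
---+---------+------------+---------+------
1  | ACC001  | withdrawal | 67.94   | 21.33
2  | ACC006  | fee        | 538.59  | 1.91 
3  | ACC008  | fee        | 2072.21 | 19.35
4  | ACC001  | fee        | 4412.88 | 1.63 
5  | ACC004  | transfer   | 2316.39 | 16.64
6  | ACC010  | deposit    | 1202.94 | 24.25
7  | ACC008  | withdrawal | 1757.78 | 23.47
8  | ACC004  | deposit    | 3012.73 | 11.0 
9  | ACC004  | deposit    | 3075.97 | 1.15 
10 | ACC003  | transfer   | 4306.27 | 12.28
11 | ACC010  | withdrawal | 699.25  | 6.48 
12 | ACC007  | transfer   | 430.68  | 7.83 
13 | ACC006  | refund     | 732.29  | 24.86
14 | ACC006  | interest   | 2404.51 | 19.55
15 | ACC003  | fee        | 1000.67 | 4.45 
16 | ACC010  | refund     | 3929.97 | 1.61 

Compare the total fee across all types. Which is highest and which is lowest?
SELECT type, SUM(fee)
FROM transactions
GROUP BY type
ORDER BY SUM(fee)

All groups:
  interest: 19.55
  refund: 26.47
  fee: 27.34
  deposit: 36.40
  transfer: 36.75
  withdrawal: 51.28

Highest: withdrawal (51.28)
Lowest: interest (19.55)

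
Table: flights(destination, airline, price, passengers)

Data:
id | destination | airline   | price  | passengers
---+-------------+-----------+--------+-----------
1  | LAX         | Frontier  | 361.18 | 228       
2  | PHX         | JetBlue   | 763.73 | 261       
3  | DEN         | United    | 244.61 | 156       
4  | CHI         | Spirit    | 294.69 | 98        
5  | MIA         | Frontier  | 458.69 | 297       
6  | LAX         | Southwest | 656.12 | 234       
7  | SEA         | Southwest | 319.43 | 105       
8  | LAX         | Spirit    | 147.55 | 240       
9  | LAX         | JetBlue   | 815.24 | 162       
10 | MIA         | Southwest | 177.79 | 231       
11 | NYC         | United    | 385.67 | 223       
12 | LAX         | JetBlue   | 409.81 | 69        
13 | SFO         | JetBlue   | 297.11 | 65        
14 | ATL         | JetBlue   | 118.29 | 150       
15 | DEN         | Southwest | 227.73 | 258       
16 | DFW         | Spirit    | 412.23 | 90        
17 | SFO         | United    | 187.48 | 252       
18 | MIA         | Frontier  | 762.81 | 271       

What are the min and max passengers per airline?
SELECT airline, MIN(passengers), MAX(passengers)
FROM flights
GROUP BY airline

Result:
  Frontier: min=228, max=297
  JetBlue: min=65, max=261
  Southwest: min=105, max=258
  Spirit: min=90, max=240
  United: min=156, max=252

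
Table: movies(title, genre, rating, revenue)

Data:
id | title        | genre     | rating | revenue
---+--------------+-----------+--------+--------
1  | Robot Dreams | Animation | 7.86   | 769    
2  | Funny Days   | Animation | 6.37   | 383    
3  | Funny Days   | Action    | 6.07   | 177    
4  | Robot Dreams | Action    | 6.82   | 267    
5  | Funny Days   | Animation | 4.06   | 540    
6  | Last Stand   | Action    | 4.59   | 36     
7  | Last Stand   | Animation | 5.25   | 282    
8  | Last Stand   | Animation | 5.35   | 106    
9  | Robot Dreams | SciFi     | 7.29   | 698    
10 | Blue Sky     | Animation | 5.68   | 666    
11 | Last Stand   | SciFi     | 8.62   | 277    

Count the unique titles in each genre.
SELECT genre, COUNT(DISTINCT title)
FROM movies
GROUP BY genre

Result:
  Action: 3 distinct
  Animation: 4 distinct
  SciFi: 2 distinct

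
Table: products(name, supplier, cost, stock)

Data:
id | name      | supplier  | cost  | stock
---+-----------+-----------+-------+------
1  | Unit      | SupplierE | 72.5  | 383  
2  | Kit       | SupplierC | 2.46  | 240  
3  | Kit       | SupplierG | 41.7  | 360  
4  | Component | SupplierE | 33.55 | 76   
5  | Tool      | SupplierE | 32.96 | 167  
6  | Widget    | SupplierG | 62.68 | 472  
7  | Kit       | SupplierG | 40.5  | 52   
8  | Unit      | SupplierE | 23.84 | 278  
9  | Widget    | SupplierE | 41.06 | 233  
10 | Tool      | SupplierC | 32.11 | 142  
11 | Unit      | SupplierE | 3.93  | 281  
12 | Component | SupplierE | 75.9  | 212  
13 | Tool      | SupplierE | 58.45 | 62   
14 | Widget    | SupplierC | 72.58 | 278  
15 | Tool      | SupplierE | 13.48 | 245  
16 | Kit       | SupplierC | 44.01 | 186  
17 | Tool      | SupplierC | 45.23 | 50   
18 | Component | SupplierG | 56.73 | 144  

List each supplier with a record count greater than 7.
SELECT supplier, COUNT(*) as cnt
FROM products
GROUP BY supplier
HAVING COUNT(*) > 7

Result:
  SupplierE: 9

Note: HAVING filters groups after aggregation, WHERE filters rows before.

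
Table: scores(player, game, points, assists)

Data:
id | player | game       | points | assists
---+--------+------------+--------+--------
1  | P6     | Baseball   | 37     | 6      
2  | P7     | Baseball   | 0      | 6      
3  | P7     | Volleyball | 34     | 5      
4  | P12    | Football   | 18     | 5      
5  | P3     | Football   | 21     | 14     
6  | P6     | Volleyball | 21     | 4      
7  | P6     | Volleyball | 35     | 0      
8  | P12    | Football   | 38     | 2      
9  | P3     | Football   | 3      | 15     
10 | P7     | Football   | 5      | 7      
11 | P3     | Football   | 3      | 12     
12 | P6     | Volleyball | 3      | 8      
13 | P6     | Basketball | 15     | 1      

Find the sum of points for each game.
SELECT game, SUM(points) as result
FROM scores
GROUP BY game

Result:
  Baseball: 37
  Basketball: 15
  Football: 88
  Volleyball: 93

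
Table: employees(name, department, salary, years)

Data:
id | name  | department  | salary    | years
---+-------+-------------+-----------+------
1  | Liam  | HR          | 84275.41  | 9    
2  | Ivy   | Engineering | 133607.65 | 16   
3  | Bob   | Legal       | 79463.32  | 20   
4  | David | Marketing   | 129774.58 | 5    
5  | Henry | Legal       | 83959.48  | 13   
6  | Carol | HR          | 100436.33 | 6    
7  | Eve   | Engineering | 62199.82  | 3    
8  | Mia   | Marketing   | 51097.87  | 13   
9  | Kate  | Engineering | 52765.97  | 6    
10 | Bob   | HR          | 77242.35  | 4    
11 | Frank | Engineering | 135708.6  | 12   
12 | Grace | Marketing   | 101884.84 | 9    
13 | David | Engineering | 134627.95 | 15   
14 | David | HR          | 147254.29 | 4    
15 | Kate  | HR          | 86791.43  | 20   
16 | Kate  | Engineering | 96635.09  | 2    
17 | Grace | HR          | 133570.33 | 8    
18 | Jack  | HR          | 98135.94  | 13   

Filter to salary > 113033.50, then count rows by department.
SELECT department, COUNT(*)
FROM employees
WHERE salary > 113033.50
GROUP BY department

Note: WHERE filters rows before grouping.

Result:
  Engineering: 3
  HR: 2
  Marketing: 1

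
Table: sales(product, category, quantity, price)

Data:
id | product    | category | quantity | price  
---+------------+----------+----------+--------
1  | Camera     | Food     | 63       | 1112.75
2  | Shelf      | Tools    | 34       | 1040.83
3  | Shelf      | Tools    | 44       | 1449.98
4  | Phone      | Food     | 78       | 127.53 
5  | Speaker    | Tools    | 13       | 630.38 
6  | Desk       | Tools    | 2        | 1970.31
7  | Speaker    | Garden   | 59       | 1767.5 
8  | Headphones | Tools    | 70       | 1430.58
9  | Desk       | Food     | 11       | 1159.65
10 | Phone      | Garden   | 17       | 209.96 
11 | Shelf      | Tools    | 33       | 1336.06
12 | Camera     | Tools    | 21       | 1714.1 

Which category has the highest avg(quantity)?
SELECT category, AVG(quantity) as val
FROM sales
GROUP BY category
ORDER BY val DESC
LIMIT 1

Result: Food with avg(quantity) = 50.67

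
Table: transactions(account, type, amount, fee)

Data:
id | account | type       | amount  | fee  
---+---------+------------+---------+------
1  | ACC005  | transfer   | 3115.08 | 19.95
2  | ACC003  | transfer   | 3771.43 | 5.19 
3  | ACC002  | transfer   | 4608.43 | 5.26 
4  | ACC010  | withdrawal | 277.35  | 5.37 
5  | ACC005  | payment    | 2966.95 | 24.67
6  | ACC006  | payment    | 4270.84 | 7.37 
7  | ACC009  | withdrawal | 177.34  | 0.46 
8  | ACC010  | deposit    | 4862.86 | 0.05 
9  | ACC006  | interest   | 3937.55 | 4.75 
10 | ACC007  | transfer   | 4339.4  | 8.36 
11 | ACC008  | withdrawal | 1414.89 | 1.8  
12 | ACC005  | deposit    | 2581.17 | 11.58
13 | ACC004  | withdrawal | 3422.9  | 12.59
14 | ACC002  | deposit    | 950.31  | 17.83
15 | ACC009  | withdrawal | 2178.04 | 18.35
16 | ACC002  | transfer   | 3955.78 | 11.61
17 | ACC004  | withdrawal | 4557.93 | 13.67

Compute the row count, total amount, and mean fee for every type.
SELECT type,
       COUNT(*) as cnt,
       SUM(amount) as total_amount,
       AVG(fee) as avg_fee
FROM transactions
GROUP BY type

Result:
  deposit: 3 records, 8394.34 total amount, 9.82 avg fee
  interest: 1 records, 3937.55 total amount, 4.75 avg fee
  payment: 2 records, 7237.79 total amount, 16.02 avg fee
  transfer: 5 records, 19790.12 total amount, 10.07 avg fee
  withdrawal: 6 records, 12028.45 total amount, 8.71 avg fee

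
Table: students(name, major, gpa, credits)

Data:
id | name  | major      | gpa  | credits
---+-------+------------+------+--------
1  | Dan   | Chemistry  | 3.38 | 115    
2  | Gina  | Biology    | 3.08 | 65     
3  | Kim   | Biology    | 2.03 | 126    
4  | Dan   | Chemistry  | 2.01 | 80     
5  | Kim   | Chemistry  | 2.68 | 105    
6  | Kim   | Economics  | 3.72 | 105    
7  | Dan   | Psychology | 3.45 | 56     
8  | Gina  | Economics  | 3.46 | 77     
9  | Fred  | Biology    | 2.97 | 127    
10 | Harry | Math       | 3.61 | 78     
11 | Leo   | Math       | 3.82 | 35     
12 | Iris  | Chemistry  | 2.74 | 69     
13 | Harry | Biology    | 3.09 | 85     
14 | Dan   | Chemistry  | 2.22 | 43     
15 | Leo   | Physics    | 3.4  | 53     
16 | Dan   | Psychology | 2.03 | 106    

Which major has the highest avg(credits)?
SELECT major, AVG(credits) as val
FROM students
GROUP BY major
ORDER BY val DESC
LIMIT 1

Result: Biology with avg(credits) = 100.75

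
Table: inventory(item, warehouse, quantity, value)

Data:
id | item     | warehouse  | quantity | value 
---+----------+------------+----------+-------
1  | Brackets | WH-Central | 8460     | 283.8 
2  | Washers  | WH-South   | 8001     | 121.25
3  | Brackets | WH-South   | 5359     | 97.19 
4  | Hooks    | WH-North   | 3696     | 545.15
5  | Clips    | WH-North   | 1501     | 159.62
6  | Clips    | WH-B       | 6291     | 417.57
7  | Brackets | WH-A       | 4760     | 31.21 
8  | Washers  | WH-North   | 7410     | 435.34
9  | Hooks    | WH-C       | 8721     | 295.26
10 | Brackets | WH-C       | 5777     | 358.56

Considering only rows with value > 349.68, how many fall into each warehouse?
SELECT warehouse, COUNT(*)
FROM inventory
WHERE value > 349.68
GROUP BY warehouse

Note: WHERE filters rows before grouping.

Result:
  WH-B: 1
  WH-C: 1
  WH-North: 2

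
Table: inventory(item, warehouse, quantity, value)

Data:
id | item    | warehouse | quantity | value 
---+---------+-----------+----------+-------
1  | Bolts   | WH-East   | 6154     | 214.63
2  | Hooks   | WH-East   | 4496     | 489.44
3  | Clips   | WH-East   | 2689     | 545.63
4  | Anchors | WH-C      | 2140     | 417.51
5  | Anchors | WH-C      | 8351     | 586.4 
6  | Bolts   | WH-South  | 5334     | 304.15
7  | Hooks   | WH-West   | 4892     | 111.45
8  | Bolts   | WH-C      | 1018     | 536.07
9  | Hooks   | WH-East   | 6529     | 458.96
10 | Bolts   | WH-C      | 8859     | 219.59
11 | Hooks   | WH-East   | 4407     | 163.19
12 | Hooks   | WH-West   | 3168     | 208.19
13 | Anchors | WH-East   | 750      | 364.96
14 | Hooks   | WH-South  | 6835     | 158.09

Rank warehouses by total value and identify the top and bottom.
SELECT warehouse, SUM(value)
FROM inventory
GROUP BY warehouse
ORDER BY SUM(value)

All groups:
  WH-West: 319.64
  WH-South: 462.24
  WH-C: 1759.57
  WH-East: 2236.81

Highest: WH-East (2236.81)
Lowest: WH-West (319.64)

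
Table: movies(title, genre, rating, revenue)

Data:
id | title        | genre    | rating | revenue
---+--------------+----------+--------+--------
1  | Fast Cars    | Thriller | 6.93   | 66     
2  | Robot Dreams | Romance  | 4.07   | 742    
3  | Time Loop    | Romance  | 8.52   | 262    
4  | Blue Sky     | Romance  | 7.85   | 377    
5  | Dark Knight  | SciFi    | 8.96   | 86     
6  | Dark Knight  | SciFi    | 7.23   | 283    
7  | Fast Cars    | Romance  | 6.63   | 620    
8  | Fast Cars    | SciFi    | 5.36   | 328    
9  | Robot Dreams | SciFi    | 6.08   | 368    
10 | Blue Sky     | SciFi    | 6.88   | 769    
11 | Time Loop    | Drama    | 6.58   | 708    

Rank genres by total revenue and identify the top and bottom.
SELECT genre, SUM(revenue)
FROM movies
GROUP BY genre
ORDER BY SUM(revenue)

All groups:
  Thriller: 66
  Drama: 708
  SciFi: 1834
  Romance: 2001

Highest: Romance (2001)
Lowest: Thriller (66)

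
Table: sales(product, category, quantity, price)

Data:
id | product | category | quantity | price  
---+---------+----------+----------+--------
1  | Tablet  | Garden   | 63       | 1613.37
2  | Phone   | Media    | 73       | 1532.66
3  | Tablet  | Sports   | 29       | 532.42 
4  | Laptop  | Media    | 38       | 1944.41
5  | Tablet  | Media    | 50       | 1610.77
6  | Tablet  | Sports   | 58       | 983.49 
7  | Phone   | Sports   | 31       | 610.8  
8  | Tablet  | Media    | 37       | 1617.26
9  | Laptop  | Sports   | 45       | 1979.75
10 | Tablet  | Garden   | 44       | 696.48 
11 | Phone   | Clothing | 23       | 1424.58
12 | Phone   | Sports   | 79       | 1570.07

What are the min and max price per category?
SELECT category, MIN(price), MAX(price)
FROM sales
GROUP BY category

Result:
  Clothing: min=1424.58, max=1424.58
  Garden: min=696.48, max=1613.37
  Media: min=1532.66, max=1944.41
  Sports: min=532.42, max=1979.75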